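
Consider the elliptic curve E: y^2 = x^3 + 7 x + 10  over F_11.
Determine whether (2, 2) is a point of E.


Check whether y^2 = x^3 + 7 x + 10 (mod 11) for (x, y) = (2, 2).
LHS: y^2 = 2^2 mod 11 = 4
RHS: x^3 + 7 x + 10 = 2^3 + 7*2 + 10 mod 11 = 10
LHS != RHS

No, not on the curve


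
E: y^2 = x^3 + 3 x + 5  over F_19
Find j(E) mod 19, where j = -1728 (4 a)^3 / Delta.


Delta = -16(4 a^3 + 27 b^2) mod 19 = 12
-1728 * (4 a)^3 = -1728 * (4*3)^3 mod 19 = 18
j = 18 * 12^(-1) mod 19 = 11

j = 11 (mod 19)


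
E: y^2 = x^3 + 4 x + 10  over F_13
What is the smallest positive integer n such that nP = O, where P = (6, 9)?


Compute successive multiples of P until we hit O:
  1P = (6, 9)
  2P = (2, 0)
  3P = (6, 4)
  4P = O

ord(P) = 4


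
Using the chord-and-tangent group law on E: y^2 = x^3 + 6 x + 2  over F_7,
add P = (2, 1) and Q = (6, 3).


P != Q, so use the chord formula.
s = (y2 - y1) / (x2 - x1) = (2) / (4) mod 7 = 4
x3 = s^2 - x1 - x2 mod 7 = 4^2 - 2 - 6 = 1
y3 = s (x1 - x3) - y1 mod 7 = 4 * (2 - 1) - 1 = 3

P + Q = (1, 3)


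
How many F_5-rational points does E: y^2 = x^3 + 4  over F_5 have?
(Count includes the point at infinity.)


For each x in F_5, count y with y^2 = x^3 + 0 x + 4 mod 5:
  x = 0: RHS = 4, y in [2, 3]  -> 2 point(s)
  x = 1: RHS = 0, y in [0]  -> 1 point(s)
  x = 3: RHS = 1, y in [1, 4]  -> 2 point(s)
Affine points: 5. Add the point at infinity: total = 6.

#E(F_5) = 6


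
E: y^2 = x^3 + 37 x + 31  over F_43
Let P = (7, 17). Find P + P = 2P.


Doubling: s = (3 x1^2 + a) / (2 y1)
s = (3*7^2 + 37) / (2*17) mod 43 = 13
x3 = s^2 - 2 x1 mod 43 = 13^2 - 2*7 = 26
y3 = s (x1 - x3) - y1 mod 43 = 13 * (7 - 26) - 17 = 37

2P = (26, 37)


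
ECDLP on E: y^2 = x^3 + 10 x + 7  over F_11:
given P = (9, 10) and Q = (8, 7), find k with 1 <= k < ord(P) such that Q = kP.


Enumerate multiples of P until we hit Q = (8, 7):
  1P = (9, 10)
  2P = (4, 1)
  3P = (3, 3)
  4P = (8, 4)
  5P = (8, 7)
Match found at i = 5.

k = 5


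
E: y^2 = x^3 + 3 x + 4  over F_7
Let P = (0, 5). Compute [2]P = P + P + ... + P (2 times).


k = 2 = 10_2 (binary, LSB first: 01)
Double-and-add from P = (0, 5):
  bit 0 = 0: acc unchanged = O
  bit 1 = 1: acc = O + (1, 1) = (1, 1)

2P = (1, 1)


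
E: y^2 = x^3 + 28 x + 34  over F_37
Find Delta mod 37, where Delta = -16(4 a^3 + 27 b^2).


4 a^3 + 27 b^2 = 4*28^3 + 27*34^2 = 87808 + 31212 = 119020
Delta = -16 * (119020) = -1904320
Delta mod 37 = 33

Delta = 33 (mod 37)


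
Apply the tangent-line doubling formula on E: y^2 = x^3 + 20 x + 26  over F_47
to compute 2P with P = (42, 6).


Doubling: s = (3 x1^2 + a) / (2 y1)
s = (3*42^2 + 20) / (2*6) mod 47 = 4
x3 = s^2 - 2 x1 mod 47 = 4^2 - 2*42 = 26
y3 = s (x1 - x3) - y1 mod 47 = 4 * (42 - 26) - 6 = 11

2P = (26, 11)


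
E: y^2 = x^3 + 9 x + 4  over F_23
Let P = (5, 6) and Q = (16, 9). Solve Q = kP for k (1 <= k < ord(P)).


Enumerate multiples of P until we hit Q = (16, 9):
  1P = (5, 6)
  2P = (16, 9)
Match found at i = 2.

k = 2


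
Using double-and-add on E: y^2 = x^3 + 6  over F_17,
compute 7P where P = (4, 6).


k = 7 = 111_2 (binary, LSB first: 111)
Double-and-add from P = (4, 6):
  bit 0 = 1: acc = O + (4, 6) = (4, 6)
  bit 1 = 1: acc = (4, 6) + (8, 12) = (3, 4)
  bit 2 = 1: acc = (3, 4) + (14, 8) = (8, 5)

7P = (8, 5)


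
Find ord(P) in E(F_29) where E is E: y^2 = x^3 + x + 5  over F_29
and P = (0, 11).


Compute successive multiples of P until we hit O:
  1P = (0, 11)
  2P = (16, 12)
  3P = (7, 23)
  4P = (6, 16)
  5P = (10, 0)
  6P = (6, 13)
  7P = (7, 6)
  8P = (16, 17)
  ... (continuing to 10P)
  10P = O

ord(P) = 10


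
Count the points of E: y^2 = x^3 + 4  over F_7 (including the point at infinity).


For each x in F_7, count y with y^2 = x^3 + 0 x + 4 mod 7:
  x = 0: RHS = 4, y in [2, 5]  -> 2 point(s)
Affine points: 2. Add the point at infinity: total = 3.

#E(F_7) = 3


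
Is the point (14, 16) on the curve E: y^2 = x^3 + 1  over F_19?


Check whether y^2 = x^3 + 0 x + 1 (mod 19) for (x, y) = (14, 16).
LHS: y^2 = 16^2 mod 19 = 9
RHS: x^3 + 0 x + 1 = 14^3 + 0*14 + 1 mod 19 = 9
LHS = RHS

Yes, on the curve


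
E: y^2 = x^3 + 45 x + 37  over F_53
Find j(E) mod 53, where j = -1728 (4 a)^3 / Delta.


Delta = -16(4 a^3 + 27 b^2) mod 53 = 33
-1728 * (4 a)^3 = -1728 * (4*45)^3 mod 53 = 24
j = 24 * 33^(-1) mod 53 = 20

j = 20 (mod 53)


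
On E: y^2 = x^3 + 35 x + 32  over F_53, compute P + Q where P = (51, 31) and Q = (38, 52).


P != Q, so use the chord formula.
s = (y2 - y1) / (x2 - x1) = (21) / (40) mod 53 = 31
x3 = s^2 - x1 - x2 mod 53 = 31^2 - 51 - 38 = 24
y3 = s (x1 - x3) - y1 mod 53 = 31 * (51 - 24) - 31 = 11

P + Q = (24, 11)


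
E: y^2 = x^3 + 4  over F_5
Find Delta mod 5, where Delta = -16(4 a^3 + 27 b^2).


4 a^3 + 27 b^2 = 4*0^3 + 27*4^2 = 0 + 432 = 432
Delta = -16 * (432) = -6912
Delta mod 5 = 3

Delta = 3 (mod 5)


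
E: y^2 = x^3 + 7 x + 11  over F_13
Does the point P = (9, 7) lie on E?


Check whether y^2 = x^3 + 7 x + 11 (mod 13) for (x, y) = (9, 7).
LHS: y^2 = 7^2 mod 13 = 10
RHS: x^3 + 7 x + 11 = 9^3 + 7*9 + 11 mod 13 = 10
LHS = RHS

Yes, on the curve


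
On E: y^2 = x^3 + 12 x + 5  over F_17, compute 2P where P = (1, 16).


Doubling: s = (3 x1^2 + a) / (2 y1)
s = (3*1^2 + 12) / (2*16) mod 17 = 1
x3 = s^2 - 2 x1 mod 17 = 1^2 - 2*1 = 16
y3 = s (x1 - x3) - y1 mod 17 = 1 * (1 - 16) - 16 = 3

2P = (16, 3)


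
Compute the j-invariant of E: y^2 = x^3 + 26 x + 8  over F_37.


Delta = -16(4 a^3 + 27 b^2) mod 37 = 1
-1728 * (4 a)^3 = -1728 * (4*26)^3 mod 37 = 1
j = 1 * 1^(-1) mod 37 = 1

j = 1 (mod 37)


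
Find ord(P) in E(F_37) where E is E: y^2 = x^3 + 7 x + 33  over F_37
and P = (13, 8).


Compute successive multiples of P until we hit O:
  1P = (13, 8)
  2P = (18, 21)
  3P = (32, 24)
  4P = (17, 12)
  5P = (8, 34)
  6P = (9, 23)
  7P = (36, 32)
  8P = (0, 12)
  ... (continuing to 39P)
  39P = O

ord(P) = 39


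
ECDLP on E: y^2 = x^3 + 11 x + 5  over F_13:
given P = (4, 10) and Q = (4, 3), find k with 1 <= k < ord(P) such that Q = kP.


Enumerate multiples of P until we hit Q = (4, 3):
  1P = (4, 10)
  2P = (6, 1)
  3P = (7, 10)
  4P = (2, 3)
  5P = (3, 0)
  6P = (2, 10)
  7P = (7, 3)
  8P = (6, 12)
  9P = (4, 3)
Match found at i = 9.

k = 9


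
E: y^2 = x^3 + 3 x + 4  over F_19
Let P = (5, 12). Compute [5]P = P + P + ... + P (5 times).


k = 5 = 101_2 (binary, LSB first: 101)
Double-and-add from P = (5, 12):
  bit 0 = 1: acc = O + (5, 12) = (5, 12)
  bit 1 = 0: acc unchanged = (5, 12)
  bit 2 = 1: acc = (5, 12) + (15, 2) = (0, 2)

5P = (0, 2)


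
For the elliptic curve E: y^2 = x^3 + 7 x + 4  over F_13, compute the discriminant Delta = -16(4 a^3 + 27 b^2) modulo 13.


4 a^3 + 27 b^2 = 4*7^3 + 27*4^2 = 1372 + 432 = 1804
Delta = -16 * (1804) = -28864
Delta mod 13 = 9

Delta = 9 (mod 13)


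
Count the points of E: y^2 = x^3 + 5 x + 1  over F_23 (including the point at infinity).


For each x in F_23, count y with y^2 = x^3 + 5 x + 1 mod 23:
  x = 0: RHS = 1, y in [1, 22]  -> 2 point(s)
  x = 4: RHS = 16, y in [4, 19]  -> 2 point(s)
  x = 5: RHS = 13, y in [6, 17]  -> 2 point(s)
  x = 8: RHS = 1, y in [1, 22]  -> 2 point(s)
  x = 9: RHS = 16, y in [4, 19]  -> 2 point(s)
  x = 10: RHS = 16, y in [4, 19]  -> 2 point(s)
  x = 12: RHS = 18, y in [8, 15]  -> 2 point(s)
  x = 13: RHS = 9, y in [3, 20]  -> 2 point(s)
  x = 14: RHS = 9, y in [3, 20]  -> 2 point(s)
  x = 15: RHS = 1, y in [1, 22]  -> 2 point(s)
  x = 17: RHS = 8, y in [10, 13]  -> 2 point(s)
  x = 18: RHS = 12, y in [9, 14]  -> 2 point(s)
  x = 19: RHS = 9, y in [3, 20]  -> 2 point(s)
  x = 21: RHS = 6, y in [11, 12]  -> 2 point(s)
  x = 22: RHS = 18, y in [8, 15]  -> 2 point(s)
Affine points: 30. Add the point at infinity: total = 31.

#E(F_23) = 31


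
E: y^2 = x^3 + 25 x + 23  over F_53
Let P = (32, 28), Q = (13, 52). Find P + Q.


P != Q, so use the chord formula.
s = (y2 - y1) / (x2 - x1) = (24) / (34) mod 53 = 35
x3 = s^2 - x1 - x2 mod 53 = 35^2 - 32 - 13 = 14
y3 = s (x1 - x3) - y1 mod 53 = 35 * (32 - 14) - 28 = 19

P + Q = (14, 19)


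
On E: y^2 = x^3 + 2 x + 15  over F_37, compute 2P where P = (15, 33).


Doubling: s = (3 x1^2 + a) / (2 y1)
s = (3*15^2 + 2) / (2*33) mod 37 = 31
x3 = s^2 - 2 x1 mod 37 = 31^2 - 2*15 = 6
y3 = s (x1 - x3) - y1 mod 37 = 31 * (15 - 6) - 33 = 24

2P = (6, 24)


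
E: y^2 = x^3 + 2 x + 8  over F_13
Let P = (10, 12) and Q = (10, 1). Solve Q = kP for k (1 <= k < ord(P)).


Enumerate multiples of P until we hit Q = (10, 1):
  1P = (10, 12)
  2P = (5, 0)
  3P = (10, 1)
Match found at i = 3.

k = 3


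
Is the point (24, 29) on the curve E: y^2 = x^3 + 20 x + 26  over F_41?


Check whether y^2 = x^3 + 20 x + 26 (mod 41) for (x, y) = (24, 29).
LHS: y^2 = 29^2 mod 41 = 21
RHS: x^3 + 20 x + 26 = 24^3 + 20*24 + 26 mod 41 = 21
LHS = RHS

Yes, on the curve


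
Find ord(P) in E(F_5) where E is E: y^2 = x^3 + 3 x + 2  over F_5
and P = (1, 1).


Compute successive multiples of P until we hit O:
  1P = (1, 1)
  2P = (2, 1)
  3P = (2, 4)
  4P = (1, 4)
  5P = O

ord(P) = 5


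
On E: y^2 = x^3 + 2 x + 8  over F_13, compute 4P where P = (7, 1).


k = 4 = 100_2 (binary, LSB first: 001)
Double-and-add from P = (7, 1):
  bit 0 = 0: acc unchanged = O
  bit 1 = 0: acc unchanged = O
  bit 2 = 1: acc = O + (9, 12) = (9, 12)

4P = (9, 12)


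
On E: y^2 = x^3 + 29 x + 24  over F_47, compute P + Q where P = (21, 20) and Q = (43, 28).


P != Q, so use the chord formula.
s = (y2 - y1) / (x2 - x1) = (8) / (22) mod 47 = 26
x3 = s^2 - x1 - x2 mod 47 = 26^2 - 21 - 43 = 1
y3 = s (x1 - x3) - y1 mod 47 = 26 * (21 - 1) - 20 = 30

P + Q = (1, 30)


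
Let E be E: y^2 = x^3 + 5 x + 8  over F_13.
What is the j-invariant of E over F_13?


Delta = -16(4 a^3 + 27 b^2) mod 13 = 11
-1728 * (4 a)^3 = -1728 * (4*5)^3 mod 13 = 5
j = 5 * 11^(-1) mod 13 = 4

j = 4 (mod 13)


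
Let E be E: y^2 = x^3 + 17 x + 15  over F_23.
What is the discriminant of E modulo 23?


4 a^3 + 27 b^2 = 4*17^3 + 27*15^2 = 19652 + 6075 = 25727
Delta = -16 * (25727) = -411632
Delta mod 23 = 22

Delta = 22 (mod 23)


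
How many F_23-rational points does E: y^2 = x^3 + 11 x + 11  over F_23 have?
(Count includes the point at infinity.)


For each x in F_23, count y with y^2 = x^3 + 11 x + 11 mod 23:
  x = 1: RHS = 0, y in [0]  -> 1 point(s)
  x = 2: RHS = 18, y in [8, 15]  -> 2 point(s)
  x = 3: RHS = 2, y in [5, 18]  -> 2 point(s)
  x = 4: RHS = 4, y in [2, 21]  -> 2 point(s)
  x = 8: RHS = 13, y in [6, 17]  -> 2 point(s)
  x = 12: RHS = 8, y in [10, 13]  -> 2 point(s)
  x = 15: RHS = 9, y in [3, 20]  -> 2 point(s)
  x = 19: RHS = 18, y in [8, 15]  -> 2 point(s)
  x = 21: RHS = 4, y in [2, 21]  -> 2 point(s)
Affine points: 17. Add the point at infinity: total = 18.

#E(F_23) = 18


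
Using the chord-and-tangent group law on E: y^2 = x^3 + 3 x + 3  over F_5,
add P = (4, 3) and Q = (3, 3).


P != Q, so use the chord formula.
s = (y2 - y1) / (x2 - x1) = (0) / (4) mod 5 = 0
x3 = s^2 - x1 - x2 mod 5 = 0^2 - 4 - 3 = 3
y3 = s (x1 - x3) - y1 mod 5 = 0 * (4 - 3) - 3 = 2

P + Q = (3, 2)


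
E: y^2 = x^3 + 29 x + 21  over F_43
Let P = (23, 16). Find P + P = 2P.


Doubling: s = (3 x1^2 + a) / (2 y1)
s = (3*23^2 + 29) / (2*16) mod 43 = 29
x3 = s^2 - 2 x1 mod 43 = 29^2 - 2*23 = 21
y3 = s (x1 - x3) - y1 mod 43 = 29 * (23 - 21) - 16 = 42

2P = (21, 42)


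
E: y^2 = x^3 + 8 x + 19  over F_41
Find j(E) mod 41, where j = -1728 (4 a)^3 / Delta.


Delta = -16(4 a^3 + 27 b^2) mod 41 = 3
-1728 * (4 a)^3 = -1728 * (4*8)^3 mod 41 = 28
j = 28 * 3^(-1) mod 41 = 23

j = 23 (mod 41)


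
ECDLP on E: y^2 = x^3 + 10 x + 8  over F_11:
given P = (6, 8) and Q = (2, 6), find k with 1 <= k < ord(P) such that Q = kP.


Enumerate multiples of P until we hit Q = (2, 6):
  1P = (6, 8)
  2P = (2, 5)
  3P = (7, 5)
  4P = (7, 6)
  5P = (2, 6)
Match found at i = 5.

k = 5


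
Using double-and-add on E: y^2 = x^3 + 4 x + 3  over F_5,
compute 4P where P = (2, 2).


k = 4 = 100_2 (binary, LSB first: 001)
Double-and-add from P = (2, 2):
  bit 0 = 0: acc unchanged = O
  bit 1 = 0: acc unchanged = O
  bit 2 = 1: acc = O + (2, 2) = (2, 2)

4P = (2, 2)


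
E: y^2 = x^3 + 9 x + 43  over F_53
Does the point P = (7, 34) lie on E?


Check whether y^2 = x^3 + 9 x + 43 (mod 53) for (x, y) = (7, 34).
LHS: y^2 = 34^2 mod 53 = 43
RHS: x^3 + 9 x + 43 = 7^3 + 9*7 + 43 mod 53 = 25
LHS != RHS

No, not on the curve


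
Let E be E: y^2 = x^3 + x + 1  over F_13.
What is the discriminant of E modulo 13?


4 a^3 + 27 b^2 = 4*1^3 + 27*1^2 = 4 + 27 = 31
Delta = -16 * (31) = -496
Delta mod 13 = 11

Delta = 11 (mod 13)


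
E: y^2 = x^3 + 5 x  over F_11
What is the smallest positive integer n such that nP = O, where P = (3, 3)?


Compute successive multiples of P until we hit O:
  1P = (3, 3)
  2P = (9, 9)
  3P = (0, 0)
  4P = (9, 2)
  5P = (3, 8)
  6P = O

ord(P) = 6


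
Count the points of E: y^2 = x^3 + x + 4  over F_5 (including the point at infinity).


For each x in F_5, count y with y^2 = x^3 + 1 x + 4 mod 5:
  x = 0: RHS = 4, y in [2, 3]  -> 2 point(s)
  x = 1: RHS = 1, y in [1, 4]  -> 2 point(s)
  x = 2: RHS = 4, y in [2, 3]  -> 2 point(s)
  x = 3: RHS = 4, y in [2, 3]  -> 2 point(s)
Affine points: 8. Add the point at infinity: total = 9.

#E(F_5) = 9


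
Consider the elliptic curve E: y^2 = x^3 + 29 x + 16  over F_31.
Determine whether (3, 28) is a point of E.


Check whether y^2 = x^3 + 29 x + 16 (mod 31) for (x, y) = (3, 28).
LHS: y^2 = 28^2 mod 31 = 9
RHS: x^3 + 29 x + 16 = 3^3 + 29*3 + 16 mod 31 = 6
LHS != RHS

No, not on the curve


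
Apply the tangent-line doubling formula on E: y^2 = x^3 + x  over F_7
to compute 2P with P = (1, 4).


Doubling: s = (3 x1^2 + a) / (2 y1)
s = (3*1^2 + 1) / (2*4) mod 7 = 4
x3 = s^2 - 2 x1 mod 7 = 4^2 - 2*1 = 0
y3 = s (x1 - x3) - y1 mod 7 = 4 * (1 - 0) - 4 = 0

2P = (0, 0)


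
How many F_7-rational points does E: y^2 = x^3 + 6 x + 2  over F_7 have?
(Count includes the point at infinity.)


For each x in F_7, count y with y^2 = x^3 + 6 x + 2 mod 7:
  x = 0: RHS = 2, y in [3, 4]  -> 2 point(s)
  x = 1: RHS = 2, y in [3, 4]  -> 2 point(s)
  x = 2: RHS = 1, y in [1, 6]  -> 2 point(s)
  x = 6: RHS = 2, y in [3, 4]  -> 2 point(s)
Affine points: 8. Add the point at infinity: total = 9.

#E(F_7) = 9


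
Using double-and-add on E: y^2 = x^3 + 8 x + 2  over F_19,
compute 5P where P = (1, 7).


k = 5 = 101_2 (binary, LSB first: 101)
Double-and-add from P = (1, 7):
  bit 0 = 1: acc = O + (1, 7) = (1, 7)
  bit 1 = 0: acc unchanged = (1, 7)
  bit 2 = 1: acc = (1, 7) + (13, 17) = (2, 8)

5P = (2, 8)


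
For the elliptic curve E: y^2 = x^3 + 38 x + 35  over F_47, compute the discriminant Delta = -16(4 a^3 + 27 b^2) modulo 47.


4 a^3 + 27 b^2 = 4*38^3 + 27*35^2 = 219488 + 33075 = 252563
Delta = -16 * (252563) = -4041008
Delta mod 47 = 5

Delta = 5 (mod 47)


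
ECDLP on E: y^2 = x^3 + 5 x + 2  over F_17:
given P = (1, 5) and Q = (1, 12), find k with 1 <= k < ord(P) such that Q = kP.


Enumerate multiples of P until we hit Q = (1, 12):
  1P = (1, 5)
  2P = (0, 6)
  3P = (0, 11)
  4P = (1, 12)
Match found at i = 4.

k = 4


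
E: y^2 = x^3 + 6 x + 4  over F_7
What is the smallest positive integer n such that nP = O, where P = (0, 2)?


Compute successive multiples of P until we hit O:
  1P = (0, 2)
  2P = (4, 6)
  3P = (4, 1)
  4P = (0, 5)
  5P = O

ord(P) = 5


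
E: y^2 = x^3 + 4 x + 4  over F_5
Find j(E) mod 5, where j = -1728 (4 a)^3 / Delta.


Delta = -16(4 a^3 + 27 b^2) mod 5 = 2
-1728 * (4 a)^3 = -1728 * (4*4)^3 mod 5 = 2
j = 2 * 2^(-1) mod 5 = 1

j = 1 (mod 5)


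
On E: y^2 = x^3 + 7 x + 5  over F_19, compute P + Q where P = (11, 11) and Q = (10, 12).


P != Q, so use the chord formula.
s = (y2 - y1) / (x2 - x1) = (1) / (18) mod 19 = 18
x3 = s^2 - x1 - x2 mod 19 = 18^2 - 11 - 10 = 18
y3 = s (x1 - x3) - y1 mod 19 = 18 * (11 - 18) - 11 = 15

P + Q = (18, 15)


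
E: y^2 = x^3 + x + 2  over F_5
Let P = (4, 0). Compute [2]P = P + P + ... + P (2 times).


k = 2 = 10_2 (binary, LSB first: 01)
Double-and-add from P = (4, 0):
  bit 0 = 0: acc unchanged = O
  bit 1 = 1: acc = O + O = O

2P = O


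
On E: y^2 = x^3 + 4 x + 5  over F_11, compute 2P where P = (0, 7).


Doubling: s = (3 x1^2 + a) / (2 y1)
s = (3*0^2 + 4) / (2*7) mod 11 = 5
x3 = s^2 - 2 x1 mod 11 = 5^2 - 2*0 = 3
y3 = s (x1 - x3) - y1 mod 11 = 5 * (0 - 3) - 7 = 0

2P = (3, 0)


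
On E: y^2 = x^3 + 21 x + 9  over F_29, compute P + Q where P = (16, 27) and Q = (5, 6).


P != Q, so use the chord formula.
s = (y2 - y1) / (x2 - x1) = (8) / (18) mod 29 = 23
x3 = s^2 - x1 - x2 mod 29 = 23^2 - 16 - 5 = 15
y3 = s (x1 - x3) - y1 mod 29 = 23 * (16 - 15) - 27 = 25

P + Q = (15, 25)


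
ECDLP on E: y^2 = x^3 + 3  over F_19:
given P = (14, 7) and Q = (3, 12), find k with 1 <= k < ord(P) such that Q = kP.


Enumerate multiples of P until we hit Q = (3, 12):
  1P = (14, 7)
  2P = (7, 2)
  3P = (2, 7)
  4P = (3, 12)
Match found at i = 4.

k = 4


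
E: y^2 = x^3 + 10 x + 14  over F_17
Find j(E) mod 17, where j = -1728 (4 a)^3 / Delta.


Delta = -16(4 a^3 + 27 b^2) mod 17 = 10
-1728 * (4 a)^3 = -1728 * (4*10)^3 mod 17 = 4
j = 4 * 10^(-1) mod 17 = 14

j = 14 (mod 17)


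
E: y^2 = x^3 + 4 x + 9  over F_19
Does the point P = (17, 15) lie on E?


Check whether y^2 = x^3 + 4 x + 9 (mod 19) for (x, y) = (17, 15).
LHS: y^2 = 15^2 mod 19 = 16
RHS: x^3 + 4 x + 9 = 17^3 + 4*17 + 9 mod 19 = 12
LHS != RHS

No, not on the curve


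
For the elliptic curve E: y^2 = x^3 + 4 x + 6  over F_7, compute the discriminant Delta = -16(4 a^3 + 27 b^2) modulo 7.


4 a^3 + 27 b^2 = 4*4^3 + 27*6^2 = 256 + 972 = 1228
Delta = -16 * (1228) = -19648
Delta mod 7 = 1

Delta = 1 (mod 7)


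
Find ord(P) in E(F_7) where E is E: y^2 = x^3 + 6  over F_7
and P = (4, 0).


Compute successive multiples of P until we hit O:
  1P = (4, 0)
  2P = O

ord(P) = 2


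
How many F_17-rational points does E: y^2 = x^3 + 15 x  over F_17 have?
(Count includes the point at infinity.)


For each x in F_17, count y with y^2 = x^3 + 15 x + 0 mod 17:
  x = 0: RHS = 0, y in [0]  -> 1 point(s)
  x = 1: RHS = 16, y in [4, 13]  -> 2 point(s)
  x = 2: RHS = 4, y in [2, 15]  -> 2 point(s)
  x = 3: RHS = 4, y in [2, 15]  -> 2 point(s)
  x = 5: RHS = 13, y in [8, 9]  -> 2 point(s)
  x = 6: RHS = 0, y in [0]  -> 1 point(s)
  x = 11: RHS = 0, y in [0]  -> 1 point(s)
  x = 12: RHS = 4, y in [2, 15]  -> 2 point(s)
  x = 14: RHS = 13, y in [8, 9]  -> 2 point(s)
  x = 15: RHS = 13, y in [8, 9]  -> 2 point(s)
  x = 16: RHS = 1, y in [1, 16]  -> 2 point(s)
Affine points: 19. Add the point at infinity: total = 20.

#E(F_17) = 20


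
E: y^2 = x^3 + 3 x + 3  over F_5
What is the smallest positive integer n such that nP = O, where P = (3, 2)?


Compute successive multiples of P until we hit O:
  1P = (3, 2)
  2P = (4, 3)
  3P = (4, 2)
  4P = (3, 3)
  5P = O

ord(P) = 5


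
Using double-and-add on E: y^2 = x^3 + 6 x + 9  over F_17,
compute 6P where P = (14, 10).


k = 6 = 110_2 (binary, LSB first: 011)
Double-and-add from P = (14, 10):
  bit 0 = 0: acc unchanged = O
  bit 1 = 1: acc = O + (8, 5) = (8, 5)
  bit 2 = 1: acc = (8, 5) + (0, 14) = (10, 10)

6P = (10, 10)


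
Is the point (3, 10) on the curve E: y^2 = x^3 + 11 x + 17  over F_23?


Check whether y^2 = x^3 + 11 x + 17 (mod 23) for (x, y) = (3, 10).
LHS: y^2 = 10^2 mod 23 = 8
RHS: x^3 + 11 x + 17 = 3^3 + 11*3 + 17 mod 23 = 8
LHS = RHS

Yes, on the curve


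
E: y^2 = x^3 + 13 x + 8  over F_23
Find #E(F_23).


For each x in F_23, count y with y^2 = x^3 + 13 x + 8 mod 23:
  x = 0: RHS = 8, y in [10, 13]  -> 2 point(s)
  x = 4: RHS = 9, y in [3, 20]  -> 2 point(s)
  x = 6: RHS = 3, y in [7, 16]  -> 2 point(s)
  x = 8: RHS = 3, y in [7, 16]  -> 2 point(s)
  x = 9: RHS = 3, y in [7, 16]  -> 2 point(s)
  x = 12: RHS = 6, y in [11, 12]  -> 2 point(s)
  x = 14: RHS = 13, y in [6, 17]  -> 2 point(s)
  x = 15: RHS = 13, y in [6, 17]  -> 2 point(s)
  x = 17: RHS = 13, y in [6, 17]  -> 2 point(s)
  x = 18: RHS = 2, y in [5, 18]  -> 2 point(s)
Affine points: 20. Add the point at infinity: total = 21.

#E(F_23) = 21


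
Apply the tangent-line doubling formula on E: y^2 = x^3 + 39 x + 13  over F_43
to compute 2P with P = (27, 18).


Doubling: s = (3 x1^2 + a) / (2 y1)
s = (3*27^2 + 39) / (2*18) mod 43 = 26
x3 = s^2 - 2 x1 mod 43 = 26^2 - 2*27 = 20
y3 = s (x1 - x3) - y1 mod 43 = 26 * (27 - 20) - 18 = 35

2P = (20, 35)


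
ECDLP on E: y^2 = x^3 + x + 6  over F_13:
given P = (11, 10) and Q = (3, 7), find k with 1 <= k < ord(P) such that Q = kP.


Enumerate multiples of P until we hit Q = (3, 7):
  1P = (11, 10)
  2P = (4, 3)
  3P = (12, 2)
  4P = (2, 9)
  5P = (9, 9)
  6P = (3, 7)
Match found at i = 6.

k = 6


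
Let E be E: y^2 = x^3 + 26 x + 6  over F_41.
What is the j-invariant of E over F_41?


Delta = -16(4 a^3 + 27 b^2) mod 41 = 40
-1728 * (4 a)^3 = -1728 * (4*26)^3 mod 41 = 31
j = 31 * 40^(-1) mod 41 = 10

j = 10 (mod 41)


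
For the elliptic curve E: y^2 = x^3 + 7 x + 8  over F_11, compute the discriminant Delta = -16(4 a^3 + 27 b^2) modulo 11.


4 a^3 + 27 b^2 = 4*7^3 + 27*8^2 = 1372 + 1728 = 3100
Delta = -16 * (3100) = -49600
Delta mod 11 = 10

Delta = 10 (mod 11)


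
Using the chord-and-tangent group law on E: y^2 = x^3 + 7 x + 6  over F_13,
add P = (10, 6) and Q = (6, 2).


P != Q, so use the chord formula.
s = (y2 - y1) / (x2 - x1) = (9) / (9) mod 13 = 1
x3 = s^2 - x1 - x2 mod 13 = 1^2 - 10 - 6 = 11
y3 = s (x1 - x3) - y1 mod 13 = 1 * (10 - 11) - 6 = 6

P + Q = (11, 6)


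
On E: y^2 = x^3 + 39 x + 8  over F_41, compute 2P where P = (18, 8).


Doubling: s = (3 x1^2 + a) / (2 y1)
s = (3*18^2 + 39) / (2*8) mod 41 = 35
x3 = s^2 - 2 x1 mod 41 = 35^2 - 2*18 = 0
y3 = s (x1 - x3) - y1 mod 41 = 35 * (18 - 0) - 8 = 7

2P = (0, 7)


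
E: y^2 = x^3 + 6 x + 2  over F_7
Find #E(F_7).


For each x in F_7, count y with y^2 = x^3 + 6 x + 2 mod 7:
  x = 0: RHS = 2, y in [3, 4]  -> 2 point(s)
  x = 1: RHS = 2, y in [3, 4]  -> 2 point(s)
  x = 2: RHS = 1, y in [1, 6]  -> 2 point(s)
  x = 6: RHS = 2, y in [3, 4]  -> 2 point(s)
Affine points: 8. Add the point at infinity: total = 9.

#E(F_7) = 9


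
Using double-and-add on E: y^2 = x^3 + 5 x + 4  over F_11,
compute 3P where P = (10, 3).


k = 3 = 11_2 (binary, LSB first: 11)
Double-and-add from P = (10, 3):
  bit 0 = 1: acc = O + (10, 3) = (10, 3)
  bit 1 = 1: acc = (10, 3) + (5, 0) = (10, 8)

3P = (10, 8)


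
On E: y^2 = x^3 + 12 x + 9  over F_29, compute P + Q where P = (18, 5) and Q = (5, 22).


P != Q, so use the chord formula.
s = (y2 - y1) / (x2 - x1) = (17) / (16) mod 29 = 21
x3 = s^2 - x1 - x2 mod 29 = 21^2 - 18 - 5 = 12
y3 = s (x1 - x3) - y1 mod 29 = 21 * (18 - 12) - 5 = 5

P + Q = (12, 5)


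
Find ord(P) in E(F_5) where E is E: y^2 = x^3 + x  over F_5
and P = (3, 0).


Compute successive multiples of P until we hit O:
  1P = (3, 0)
  2P = O

ord(P) = 2


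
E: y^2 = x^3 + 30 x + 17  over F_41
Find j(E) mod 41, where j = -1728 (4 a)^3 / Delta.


Delta = -16(4 a^3 + 27 b^2) mod 41 = 24
-1728 * (4 a)^3 = -1728 * (4*30)^3 mod 41 = 39
j = 39 * 24^(-1) mod 41 = 17

j = 17 (mod 41)


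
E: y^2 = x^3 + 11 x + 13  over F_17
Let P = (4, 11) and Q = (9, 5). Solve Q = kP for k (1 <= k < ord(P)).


Enumerate multiples of P until we hit Q = (9, 5):
  1P = (4, 11)
  2P = (0, 9)
  3P = (9, 12)
  4P = (2, 3)
  5P = (10, 16)
  6P = (7, 12)
  7P = (8, 16)
  8P = (14, 2)
  9P = (1, 5)
  10P = (16, 16)
  11P = (15, 0)
  12P = (16, 1)
  13P = (1, 12)
  14P = (14, 15)
  15P = (8, 1)
  16P = (7, 5)
  17P = (10, 1)
  18P = (2, 14)
  19P = (9, 5)
Match found at i = 19.

k = 19


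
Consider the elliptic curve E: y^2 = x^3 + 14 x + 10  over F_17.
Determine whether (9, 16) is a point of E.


Check whether y^2 = x^3 + 14 x + 10 (mod 17) for (x, y) = (9, 16).
LHS: y^2 = 16^2 mod 17 = 1
RHS: x^3 + 14 x + 10 = 9^3 + 14*9 + 10 mod 17 = 15
LHS != RHS

No, not on the curve


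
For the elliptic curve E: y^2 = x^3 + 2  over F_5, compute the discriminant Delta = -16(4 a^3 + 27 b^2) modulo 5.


4 a^3 + 27 b^2 = 4*0^3 + 27*2^2 = 0 + 108 = 108
Delta = -16 * (108) = -1728
Delta mod 5 = 2

Delta = 2 (mod 5)


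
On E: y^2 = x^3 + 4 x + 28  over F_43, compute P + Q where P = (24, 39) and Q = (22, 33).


P != Q, so use the chord formula.
s = (y2 - y1) / (x2 - x1) = (37) / (41) mod 43 = 3
x3 = s^2 - x1 - x2 mod 43 = 3^2 - 24 - 22 = 6
y3 = s (x1 - x3) - y1 mod 43 = 3 * (24 - 6) - 39 = 15

P + Q = (6, 15)


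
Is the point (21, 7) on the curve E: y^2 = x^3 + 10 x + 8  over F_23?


Check whether y^2 = x^3 + 10 x + 8 (mod 23) for (x, y) = (21, 7).
LHS: y^2 = 7^2 mod 23 = 3
RHS: x^3 + 10 x + 8 = 21^3 + 10*21 + 8 mod 23 = 3
LHS = RHS

Yes, on the curve


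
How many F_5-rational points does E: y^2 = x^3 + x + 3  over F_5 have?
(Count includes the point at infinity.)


For each x in F_5, count y with y^2 = x^3 + 1 x + 3 mod 5:
  x = 1: RHS = 0, y in [0]  -> 1 point(s)
  x = 4: RHS = 1, y in [1, 4]  -> 2 point(s)
Affine points: 3. Add the point at infinity: total = 4.

#E(F_5) = 4


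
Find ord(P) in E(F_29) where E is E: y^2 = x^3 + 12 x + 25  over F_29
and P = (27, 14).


Compute successive multiples of P until we hit O:
  1P = (27, 14)
  2P = (0, 5)
  3P = (15, 19)
  4P = (20, 0)
  5P = (15, 10)
  6P = (0, 24)
  7P = (27, 15)
  8P = O

ord(P) = 8


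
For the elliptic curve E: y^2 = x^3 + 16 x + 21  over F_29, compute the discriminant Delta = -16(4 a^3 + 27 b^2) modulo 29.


4 a^3 + 27 b^2 = 4*16^3 + 27*21^2 = 16384 + 11907 = 28291
Delta = -16 * (28291) = -452656
Delta mod 29 = 5

Delta = 5 (mod 29)


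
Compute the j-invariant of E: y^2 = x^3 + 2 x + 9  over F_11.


Delta = -16(4 a^3 + 27 b^2) mod 11 = 4
-1728 * (4 a)^3 = -1728 * (4*2)^3 mod 11 = 5
j = 5 * 4^(-1) mod 11 = 4

j = 4 (mod 11)


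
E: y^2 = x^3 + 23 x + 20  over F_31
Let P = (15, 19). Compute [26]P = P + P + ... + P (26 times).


k = 26 = 11010_2 (binary, LSB first: 01011)
Double-and-add from P = (15, 19):
  bit 0 = 0: acc unchanged = O
  bit 1 = 1: acc = O + (29, 11) = (29, 11)
  bit 2 = 0: acc unchanged = (29, 11)
  bit 3 = 1: acc = (29, 11) + (7, 11) = (26, 20)
  bit 4 = 1: acc = (26, 20) + (6, 8) = (13, 25)

26P = (13, 25)


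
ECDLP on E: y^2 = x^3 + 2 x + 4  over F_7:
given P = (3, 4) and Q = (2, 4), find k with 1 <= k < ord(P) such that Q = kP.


Enumerate multiples of P until we hit Q = (2, 4):
  1P = (3, 4)
  2P = (2, 4)
Match found at i = 2.

k = 2


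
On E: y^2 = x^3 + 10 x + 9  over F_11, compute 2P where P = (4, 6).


Doubling: s = (3 x1^2 + a) / (2 y1)
s = (3*4^2 + 10) / (2*6) mod 11 = 3
x3 = s^2 - 2 x1 mod 11 = 3^2 - 2*4 = 1
y3 = s (x1 - x3) - y1 mod 11 = 3 * (4 - 1) - 6 = 3

2P = (1, 3)


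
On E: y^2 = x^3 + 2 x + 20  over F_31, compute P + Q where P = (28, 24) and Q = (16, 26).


P != Q, so use the chord formula.
s = (y2 - y1) / (x2 - x1) = (2) / (19) mod 31 = 5
x3 = s^2 - x1 - x2 mod 31 = 5^2 - 28 - 16 = 12
y3 = s (x1 - x3) - y1 mod 31 = 5 * (28 - 12) - 24 = 25

P + Q = (12, 25)


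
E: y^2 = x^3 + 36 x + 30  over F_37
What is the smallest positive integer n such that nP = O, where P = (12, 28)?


Compute successive multiples of P until we hit O:
  1P = (12, 28)
  2P = (23, 36)
  3P = (1, 17)
  4P = (25, 33)
  5P = (10, 24)
  6P = (19, 32)
  7P = (32, 24)
  8P = (33, 28)
  ... (continuing to 19P)
  19P = O

ord(P) = 19


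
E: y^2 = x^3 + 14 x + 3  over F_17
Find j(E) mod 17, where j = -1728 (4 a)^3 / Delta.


Delta = -16(4 a^3 + 27 b^2) mod 17 = 16
-1728 * (4 a)^3 = -1728 * (4*14)^3 mod 17 = 2
j = 2 * 16^(-1) mod 17 = 15

j = 15 (mod 17)


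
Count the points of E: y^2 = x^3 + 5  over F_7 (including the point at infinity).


For each x in F_7, count y with y^2 = x^3 + 0 x + 5 mod 7:
  x = 3: RHS = 4, y in [2, 5]  -> 2 point(s)
  x = 5: RHS = 4, y in [2, 5]  -> 2 point(s)
  x = 6: RHS = 4, y in [2, 5]  -> 2 point(s)
Affine points: 6. Add the point at infinity: total = 7.

#E(F_7) = 7


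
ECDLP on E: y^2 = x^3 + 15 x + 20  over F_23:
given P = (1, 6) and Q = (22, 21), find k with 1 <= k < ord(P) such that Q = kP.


Enumerate multiples of P until we hit Q = (22, 21):
  1P = (1, 6)
  2P = (6, 21)
  3P = (2, 14)
  4P = (15, 20)
  5P = (8, 10)
  6P = (4, 12)
  7P = (22, 21)
Match found at i = 7.

k = 7


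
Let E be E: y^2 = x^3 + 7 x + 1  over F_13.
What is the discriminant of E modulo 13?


4 a^3 + 27 b^2 = 4*7^3 + 27*1^2 = 1372 + 27 = 1399
Delta = -16 * (1399) = -22384
Delta mod 13 = 2

Delta = 2 (mod 13)


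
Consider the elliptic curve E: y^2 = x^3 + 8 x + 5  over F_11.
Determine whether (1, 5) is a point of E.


Check whether y^2 = x^3 + 8 x + 5 (mod 11) for (x, y) = (1, 5).
LHS: y^2 = 5^2 mod 11 = 3
RHS: x^3 + 8 x + 5 = 1^3 + 8*1 + 5 mod 11 = 3
LHS = RHS

Yes, on the curve


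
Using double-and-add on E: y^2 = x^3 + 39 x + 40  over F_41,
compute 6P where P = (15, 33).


k = 6 = 110_2 (binary, LSB first: 011)
Double-and-add from P = (15, 33):
  bit 0 = 0: acc unchanged = O
  bit 1 = 1: acc = O + (3, 26) = (3, 26)
  bit 2 = 1: acc = (3, 26) + (30, 17) = (40, 0)

6P = (40, 0)


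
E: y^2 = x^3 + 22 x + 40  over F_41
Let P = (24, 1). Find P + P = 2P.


Doubling: s = (3 x1^2 + a) / (2 y1)
s = (3*24^2 + 22) / (2*1) mod 41 = 14
x3 = s^2 - 2 x1 mod 41 = 14^2 - 2*24 = 25
y3 = s (x1 - x3) - y1 mod 41 = 14 * (24 - 25) - 1 = 26

2P = (25, 26)


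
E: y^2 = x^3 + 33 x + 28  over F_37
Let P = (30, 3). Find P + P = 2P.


Doubling: s = (3 x1^2 + a) / (2 y1)
s = (3*30^2 + 33) / (2*3) mod 37 = 30
x3 = s^2 - 2 x1 mod 37 = 30^2 - 2*30 = 26
y3 = s (x1 - x3) - y1 mod 37 = 30 * (30 - 26) - 3 = 6

2P = (26, 6)


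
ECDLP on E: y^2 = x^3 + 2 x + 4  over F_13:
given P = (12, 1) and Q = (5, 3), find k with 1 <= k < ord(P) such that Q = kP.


Enumerate multiples of P until we hit Q = (5, 3):
  1P = (12, 1)
  2P = (5, 10)
  3P = (8, 5)
  4P = (7, 7)
  5P = (10, 7)
  6P = (0, 2)
  7P = (2, 9)
  8P = (9, 7)
  9P = (9, 6)
  10P = (2, 4)
  11P = (0, 11)
  12P = (10, 6)
  13P = (7, 6)
  14P = (8, 8)
  15P = (5, 3)
Match found at i = 15.

k = 15


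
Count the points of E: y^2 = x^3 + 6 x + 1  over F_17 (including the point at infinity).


For each x in F_17, count y with y^2 = x^3 + 6 x + 1 mod 17:
  x = 0: RHS = 1, y in [1, 16]  -> 2 point(s)
  x = 1: RHS = 8, y in [5, 12]  -> 2 point(s)
  x = 2: RHS = 4, y in [2, 15]  -> 2 point(s)
  x = 4: RHS = 4, y in [2, 15]  -> 2 point(s)
  x = 6: RHS = 15, y in [7, 10]  -> 2 point(s)
  x = 8: RHS = 0, y in [0]  -> 1 point(s)
  x = 9: RHS = 2, y in [6, 11]  -> 2 point(s)
  x = 11: RHS = 4, y in [2, 15]  -> 2 point(s)
  x = 12: RHS = 16, y in [4, 13]  -> 2 point(s)
  x = 13: RHS = 15, y in [7, 10]  -> 2 point(s)
  x = 15: RHS = 15, y in [7, 10]  -> 2 point(s)
Affine points: 21. Add the point at infinity: total = 22.

#E(F_17) = 22


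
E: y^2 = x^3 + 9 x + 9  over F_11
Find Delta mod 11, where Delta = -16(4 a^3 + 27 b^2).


4 a^3 + 27 b^2 = 4*9^3 + 27*9^2 = 2916 + 2187 = 5103
Delta = -16 * (5103) = -81648
Delta mod 11 = 5

Delta = 5 (mod 11)


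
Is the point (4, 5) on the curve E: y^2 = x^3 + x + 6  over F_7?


Check whether y^2 = x^3 + 1 x + 6 (mod 7) for (x, y) = (4, 5).
LHS: y^2 = 5^2 mod 7 = 4
RHS: x^3 + 1 x + 6 = 4^3 + 1*4 + 6 mod 7 = 4
LHS = RHS

Yes, on the curve


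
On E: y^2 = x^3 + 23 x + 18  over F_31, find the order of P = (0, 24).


Compute successive multiples of P until we hit O:
  1P = (0, 24)
  2P = (25, 6)
  3P = (15, 24)
  4P = (16, 7)
  5P = (24, 17)
  6P = (8, 30)
  7P = (10, 15)
  8P = (6, 0)
  ... (continuing to 16P)
  16P = O

ord(P) = 16


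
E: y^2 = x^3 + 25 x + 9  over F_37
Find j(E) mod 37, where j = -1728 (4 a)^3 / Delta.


Delta = -16(4 a^3 + 27 b^2) mod 37 = 9
-1728 * (4 a)^3 = -1728 * (4*25)^3 mod 37 = 11
j = 11 * 9^(-1) mod 37 = 30

j = 30 (mod 37)


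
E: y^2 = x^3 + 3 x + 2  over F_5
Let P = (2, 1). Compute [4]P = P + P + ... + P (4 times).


k = 4 = 100_2 (binary, LSB first: 001)
Double-and-add from P = (2, 1):
  bit 0 = 0: acc unchanged = O
  bit 1 = 0: acc unchanged = O
  bit 2 = 1: acc = O + (2, 4) = (2, 4)

4P = (2, 4)


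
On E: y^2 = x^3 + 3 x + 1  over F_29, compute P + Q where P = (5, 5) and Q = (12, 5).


P != Q, so use the chord formula.
s = (y2 - y1) / (x2 - x1) = (0) / (7) mod 29 = 0
x3 = s^2 - x1 - x2 mod 29 = 0^2 - 5 - 12 = 12
y3 = s (x1 - x3) - y1 mod 29 = 0 * (5 - 12) - 5 = 24

P + Q = (12, 24)


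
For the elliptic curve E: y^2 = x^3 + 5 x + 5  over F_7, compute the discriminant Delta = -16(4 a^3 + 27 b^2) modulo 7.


4 a^3 + 27 b^2 = 4*5^3 + 27*5^2 = 500 + 675 = 1175
Delta = -16 * (1175) = -18800
Delta mod 7 = 2

Delta = 2 (mod 7)


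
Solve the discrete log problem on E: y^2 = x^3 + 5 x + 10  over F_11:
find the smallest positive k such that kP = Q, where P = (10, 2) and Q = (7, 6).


Enumerate multiples of P until we hit Q = (7, 6):
  1P = (10, 2)
  2P = (6, 6)
  3P = (7, 6)
Match found at i = 3.

k = 3


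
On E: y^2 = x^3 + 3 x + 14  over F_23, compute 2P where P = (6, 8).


Doubling: s = (3 x1^2 + a) / (2 y1)
s = (3*6^2 + 3) / (2*8) mod 23 = 17
x3 = s^2 - 2 x1 mod 23 = 17^2 - 2*6 = 1
y3 = s (x1 - x3) - y1 mod 23 = 17 * (6 - 1) - 8 = 8

2P = (1, 8)


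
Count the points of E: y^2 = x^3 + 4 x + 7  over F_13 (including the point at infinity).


For each x in F_13, count y with y^2 = x^3 + 4 x + 7 mod 13:
  x = 1: RHS = 12, y in [5, 8]  -> 2 point(s)
  x = 2: RHS = 10, y in [6, 7]  -> 2 point(s)
  x = 4: RHS = 9, y in [3, 10]  -> 2 point(s)
  x = 5: RHS = 9, y in [3, 10]  -> 2 point(s)
  x = 6: RHS = 0, y in [0]  -> 1 point(s)
  x = 7: RHS = 1, y in [1, 12]  -> 2 point(s)
  x = 11: RHS = 4, y in [2, 11]  -> 2 point(s)
Affine points: 13. Add the point at infinity: total = 14.

#E(F_13) = 14


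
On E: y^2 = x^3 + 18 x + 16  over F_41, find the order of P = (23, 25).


Compute successive multiples of P until we hit O:
  1P = (23, 25)
  2P = (0, 4)
  3P = (0, 37)
  4P = (23, 16)
  5P = O

ord(P) = 5


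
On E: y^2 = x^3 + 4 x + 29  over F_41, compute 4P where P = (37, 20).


k = 4 = 100_2 (binary, LSB first: 001)
Double-and-add from P = (37, 20):
  bit 0 = 0: acc unchanged = O
  bit 1 = 0: acc unchanged = O
  bit 2 = 1: acc = O + (37, 21) = (37, 21)

4P = (37, 21)


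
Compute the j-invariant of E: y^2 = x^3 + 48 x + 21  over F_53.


Delta = -16(4 a^3 + 27 b^2) mod 53 = 20
-1728 * (4 a)^3 = -1728 * (4*48)^3 mod 53 = 10
j = 10 * 20^(-1) mod 53 = 27

j = 27 (mod 53)


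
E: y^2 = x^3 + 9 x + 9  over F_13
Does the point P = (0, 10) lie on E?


Check whether y^2 = x^3 + 9 x + 9 (mod 13) for (x, y) = (0, 10).
LHS: y^2 = 10^2 mod 13 = 9
RHS: x^3 + 9 x + 9 = 0^3 + 9*0 + 9 mod 13 = 9
LHS = RHS

Yes, on the curve


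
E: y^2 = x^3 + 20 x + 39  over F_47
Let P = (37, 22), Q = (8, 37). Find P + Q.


P != Q, so use the chord formula.
s = (y2 - y1) / (x2 - x1) = (15) / (18) mod 47 = 40
x3 = s^2 - x1 - x2 mod 47 = 40^2 - 37 - 8 = 4
y3 = s (x1 - x3) - y1 mod 47 = 40 * (37 - 4) - 22 = 29

P + Q = (4, 29)


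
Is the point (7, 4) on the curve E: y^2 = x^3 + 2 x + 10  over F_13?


Check whether y^2 = x^3 + 2 x + 10 (mod 13) for (x, y) = (7, 4).
LHS: y^2 = 4^2 mod 13 = 3
RHS: x^3 + 2 x + 10 = 7^3 + 2*7 + 10 mod 13 = 3
LHS = RHS

Yes, on the curve


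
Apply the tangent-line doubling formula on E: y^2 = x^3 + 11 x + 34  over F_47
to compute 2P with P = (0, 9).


Doubling: s = (3 x1^2 + a) / (2 y1)
s = (3*0^2 + 11) / (2*9) mod 47 = 45
x3 = s^2 - 2 x1 mod 47 = 45^2 - 2*0 = 4
y3 = s (x1 - x3) - y1 mod 47 = 45 * (0 - 4) - 9 = 46

2P = (4, 46)


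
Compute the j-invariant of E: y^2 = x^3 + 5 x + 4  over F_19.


Delta = -16(4 a^3 + 27 b^2) mod 19 = 3
-1728 * (4 a)^3 = -1728 * (4*5)^3 mod 19 = 1
j = 1 * 3^(-1) mod 19 = 13

j = 13 (mod 19)


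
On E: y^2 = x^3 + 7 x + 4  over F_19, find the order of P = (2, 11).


Compute successive multiples of P until we hit O:
  1P = (2, 11)
  2P = (15, 8)
  3P = (7, 15)
  4P = (0, 2)
  5P = (4, 18)
  6P = (11, 5)
  7P = (17, 18)
  8P = (9, 6)
  ... (continuing to 19P)
  19P = O

ord(P) = 19


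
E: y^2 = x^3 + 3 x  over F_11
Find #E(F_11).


For each x in F_11, count y with y^2 = x^3 + 3 x + 0 mod 11:
  x = 0: RHS = 0, y in [0]  -> 1 point(s)
  x = 1: RHS = 4, y in [2, 9]  -> 2 point(s)
  x = 2: RHS = 3, y in [5, 6]  -> 2 point(s)
  x = 3: RHS = 3, y in [5, 6]  -> 2 point(s)
  x = 6: RHS = 3, y in [5, 6]  -> 2 point(s)
  x = 7: RHS = 1, y in [1, 10]  -> 2 point(s)
Affine points: 11. Add the point at infinity: total = 12.

#E(F_11) = 12


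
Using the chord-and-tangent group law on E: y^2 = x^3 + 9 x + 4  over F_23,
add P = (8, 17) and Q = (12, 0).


P != Q, so use the chord formula.
s = (y2 - y1) / (x2 - x1) = (6) / (4) mod 23 = 13
x3 = s^2 - x1 - x2 mod 23 = 13^2 - 8 - 12 = 11
y3 = s (x1 - x3) - y1 mod 23 = 13 * (8 - 11) - 17 = 13

P + Q = (11, 13)


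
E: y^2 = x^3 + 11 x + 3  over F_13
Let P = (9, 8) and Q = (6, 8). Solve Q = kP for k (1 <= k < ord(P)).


Enumerate multiples of P until we hit Q = (6, 8):
  1P = (9, 8)
  2P = (12, 11)
  3P = (6, 8)
Match found at i = 3.

k = 3


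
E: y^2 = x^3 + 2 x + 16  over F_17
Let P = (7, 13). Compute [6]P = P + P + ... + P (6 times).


k = 6 = 110_2 (binary, LSB first: 011)
Double-and-add from P = (7, 13):
  bit 0 = 0: acc unchanged = O
  bit 1 = 1: acc = O + (16, 8) = (16, 8)
  bit 2 = 1: acc = (16, 8) + (10, 13) = (12, 0)

6P = (12, 0)


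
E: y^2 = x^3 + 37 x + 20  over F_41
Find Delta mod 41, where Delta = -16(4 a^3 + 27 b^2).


4 a^3 + 27 b^2 = 4*37^3 + 27*20^2 = 202612 + 10800 = 213412
Delta = -16 * (213412) = -3414592
Delta mod 41 = 11

Delta = 11 (mod 41)


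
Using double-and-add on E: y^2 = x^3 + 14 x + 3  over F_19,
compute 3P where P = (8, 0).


k = 3 = 11_2 (binary, LSB first: 11)
Double-and-add from P = (8, 0):
  bit 0 = 1: acc = O + (8, 0) = (8, 0)
  bit 1 = 1: acc = (8, 0) + O = (8, 0)

3P = (8, 0)


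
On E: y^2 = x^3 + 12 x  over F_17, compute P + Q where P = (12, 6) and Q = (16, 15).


P != Q, so use the chord formula.
s = (y2 - y1) / (x2 - x1) = (9) / (4) mod 17 = 15
x3 = s^2 - x1 - x2 mod 17 = 15^2 - 12 - 16 = 10
y3 = s (x1 - x3) - y1 mod 17 = 15 * (12 - 10) - 6 = 7

P + Q = (10, 7)


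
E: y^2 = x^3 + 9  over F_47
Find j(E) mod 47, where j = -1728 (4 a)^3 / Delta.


Delta = -16(4 a^3 + 27 b^2) mod 47 = 23
-1728 * (4 a)^3 = -1728 * (4*0)^3 mod 47 = 0
j = 0 * 23^(-1) mod 47 = 0

j = 0 (mod 47)


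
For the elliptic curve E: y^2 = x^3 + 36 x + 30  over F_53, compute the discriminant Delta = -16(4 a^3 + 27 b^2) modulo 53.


4 a^3 + 27 b^2 = 4*36^3 + 27*30^2 = 186624 + 24300 = 210924
Delta = -16 * (210924) = -3374784
Delta mod 53 = 44

Delta = 44 (mod 53)


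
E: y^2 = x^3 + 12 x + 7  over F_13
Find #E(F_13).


For each x in F_13, count y with y^2 = x^3 + 12 x + 7 mod 13:
  x = 2: RHS = 0, y in [0]  -> 1 point(s)
  x = 5: RHS = 10, y in [6, 7]  -> 2 point(s)
  x = 6: RHS = 9, y in [3, 10]  -> 2 point(s)
  x = 8: RHS = 4, y in [2, 11]  -> 2 point(s)
  x = 9: RHS = 12, y in [5, 8]  -> 2 point(s)
  x = 10: RHS = 9, y in [3, 10]  -> 2 point(s)
  x = 11: RHS = 1, y in [1, 12]  -> 2 point(s)
Affine points: 13. Add the point at infinity: total = 14.

#E(F_13) = 14


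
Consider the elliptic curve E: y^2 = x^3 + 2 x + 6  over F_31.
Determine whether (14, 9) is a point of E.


Check whether y^2 = x^3 + 2 x + 6 (mod 31) for (x, y) = (14, 9).
LHS: y^2 = 9^2 mod 31 = 19
RHS: x^3 + 2 x + 6 = 14^3 + 2*14 + 6 mod 31 = 19
LHS = RHS

Yes, on the curve


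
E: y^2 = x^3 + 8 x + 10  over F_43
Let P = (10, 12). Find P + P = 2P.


Doubling: s = (3 x1^2 + a) / (2 y1)
s = (3*10^2 + 8) / (2*12) mod 43 = 20
x3 = s^2 - 2 x1 mod 43 = 20^2 - 2*10 = 36
y3 = s (x1 - x3) - y1 mod 43 = 20 * (10 - 36) - 12 = 27

2P = (36, 27)


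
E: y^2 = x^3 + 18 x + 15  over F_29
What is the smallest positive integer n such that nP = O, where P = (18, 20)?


Compute successive multiples of P until we hit O:
  1P = (18, 20)
  2P = (2, 28)
  3P = (2, 1)
  4P = (18, 9)
  5P = O

ord(P) = 5
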